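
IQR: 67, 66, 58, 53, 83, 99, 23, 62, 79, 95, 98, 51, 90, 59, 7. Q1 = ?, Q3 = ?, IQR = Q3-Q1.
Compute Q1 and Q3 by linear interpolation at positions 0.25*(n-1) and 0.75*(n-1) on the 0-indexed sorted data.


Sorted: 7, 23, 51, 53, 58, 59, 62, 66, 67, 79, 83, 90, 95, 98, 99
Q1 (25th %ile) = 55.5000
Q3 (75th %ile) = 86.5000
IQR = 86.5000 - 55.5000 = 31.0000

IQR = 31.0000


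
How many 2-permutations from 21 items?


P(21,2) = 21!/19!
= 51090942171709440000/121645100408832000
= 420

P(21,2) = 420


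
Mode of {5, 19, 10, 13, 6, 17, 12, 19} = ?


Frequencies: 5:1, 6:1, 10:1, 12:1, 13:1, 17:1, 19:2
Max frequency = 2
Mode = 19

Mode = 19


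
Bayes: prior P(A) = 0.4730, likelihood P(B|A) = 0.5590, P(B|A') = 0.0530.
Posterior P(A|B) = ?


P(B) = P(B|A)*P(A) + P(B|A')*P(A')
= 0.5590*0.4730 + 0.0530*0.5270
= 0.264407 + 0.027931 = 0.292338
P(A|B) = 0.264407/0.292338 = 0.9045

P(A|B) = 0.9045


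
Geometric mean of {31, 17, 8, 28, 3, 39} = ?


Product = 31 × 17 × 8 × 28 × 3 × 39 = 13811616
GM = 13811616^(1/6) = 15.4896

GM = 15.4896


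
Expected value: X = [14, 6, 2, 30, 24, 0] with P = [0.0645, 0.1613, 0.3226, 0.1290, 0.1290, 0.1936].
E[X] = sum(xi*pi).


E[X] = 14*0.0645 + 6*0.1613 + 2*0.3226 + 30*0.1290 + 24*0.1290 + 0*0.1936
= 0.9030 + 0.9678 + 0.6452 + 3.8700 + 3.0960 + 0
= 9.4820

E[X] = 9.4820


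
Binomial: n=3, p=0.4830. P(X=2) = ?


C(3,2) = 3
p^2 = 0.233289
(1-p)^1 = 0.517000
P = 3 * 0.233289 * 0.517000 = 0.3618

P(X=2) = 0.3618


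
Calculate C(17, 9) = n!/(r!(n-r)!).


C(17,9) = 17!/(9! × 8!)
= 355687428096000/(362880 × 40320)
= 24310

C(17,9) = 24310


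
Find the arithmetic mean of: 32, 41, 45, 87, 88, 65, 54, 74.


Sum = 32 + 41 + 45 + 87 + 88 + 65 + 54 + 74 = 486
n = 8
Mean = 486/8 = 60.7500

Mean = 60.7500


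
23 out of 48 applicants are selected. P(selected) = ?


P = 23/48 = 0.4792

P = 0.4792


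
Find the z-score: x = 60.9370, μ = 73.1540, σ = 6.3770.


z = (60.9370 - 73.1540)/6.3770
= -12.2170/6.3770
= -1.9158

z = -1.9158


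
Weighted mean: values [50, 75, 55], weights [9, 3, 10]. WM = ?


Numerator = 50*9 + 75*3 + 55*10 = 1225
Denominator = 9 + 3 + 10 = 22
WM = 1225/22 = 55.6818

WM = 55.6818


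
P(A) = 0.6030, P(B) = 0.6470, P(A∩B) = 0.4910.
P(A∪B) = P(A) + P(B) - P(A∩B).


P(A∪B) = 0.6030 + 0.6470 - 0.4910
= 1.2500 - 0.4910
= 0.7590

P(A∪B) = 0.7590


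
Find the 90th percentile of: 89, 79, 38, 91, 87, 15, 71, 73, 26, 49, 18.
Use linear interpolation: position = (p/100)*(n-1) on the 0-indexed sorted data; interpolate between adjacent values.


Sorted: 15, 18, 26, 38, 49, 71, 73, 79, 87, 89, 91
n = 11
Index = 90/100 * 10 = 9.0000
Lower = data[9] = 89, Upper = data[10] = 91
P90 = 89 + 0*(2) = 89.0000

P90 = 89.0000


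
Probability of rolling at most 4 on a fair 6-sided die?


Favorable outcomes (roll ≤ 4): 4
Total outcomes = 6
P = 4/6 = 0.6667

P = 0.6667


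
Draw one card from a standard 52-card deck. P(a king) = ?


4 kings in 52 cards
P = 4/52 = 0.0769

P = 0.0769


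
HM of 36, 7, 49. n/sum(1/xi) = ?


Sum of reciprocals = 1/36 + 1/7 + 1/49 = 0.191043
HM = 3/0.191043 = 15.7033

HM = 15.7033


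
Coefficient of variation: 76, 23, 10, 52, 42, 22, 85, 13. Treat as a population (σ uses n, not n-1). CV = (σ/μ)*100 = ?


Mean = 40.3750
SD = 26.7158
CV = (26.7158/40.3750)*100 = 66.1692%

CV = 66.1692%


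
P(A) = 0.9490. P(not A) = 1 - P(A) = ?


P(not A) = 1 - 0.9490 = 0.0510

P(not A) = 0.0510


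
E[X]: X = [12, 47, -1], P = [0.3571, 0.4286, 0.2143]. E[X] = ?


E[X] = 12*0.3571 + 47*0.4286 - 1*0.2143
= 4.2852 + 20.1442 - 0.2143
= 24.2151

E[X] = 24.2151


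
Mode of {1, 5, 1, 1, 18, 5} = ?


Frequencies: 1:3, 5:2, 18:1
Max frequency = 3
Mode = 1

Mode = 1


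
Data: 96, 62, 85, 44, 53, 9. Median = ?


Sorted: 9, 44, 53, 62, 85, 96
n = 6 (even)
Middle values: 53 and 62
Median = (53+62)/2 = 57.5000

Median = 57.5000


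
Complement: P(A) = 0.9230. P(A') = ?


P(not A) = 1 - 0.9230 = 0.0770

P(not A) = 0.0770


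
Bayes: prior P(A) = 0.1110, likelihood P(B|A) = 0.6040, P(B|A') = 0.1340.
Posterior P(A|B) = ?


P(B) = P(B|A)*P(A) + P(B|A')*P(A')
= 0.6040*0.1110 + 0.1340*0.8890
= 0.067044 + 0.119126 = 0.186170
P(A|B) = 0.067044/0.186170 = 0.3601

P(A|B) = 0.3601


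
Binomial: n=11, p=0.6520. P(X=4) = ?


C(11,4) = 330
p^4 = 0.180713
(1-p)^7 = 0.000618
P = 330 * 0.180713 * 0.000618 = 0.0369

P(X=4) = 0.0369


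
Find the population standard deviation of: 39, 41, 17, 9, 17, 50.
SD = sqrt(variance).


Mean = 28.8333
Variance = 228.8056
SD = sqrt(228.8056) = 15.1263

SD = 15.1263


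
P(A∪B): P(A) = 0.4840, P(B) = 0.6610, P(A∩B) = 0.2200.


P(A∪B) = 0.4840 + 0.6610 - 0.2200
= 1.1450 - 0.2200
= 0.9250

P(A∪B) = 0.9250


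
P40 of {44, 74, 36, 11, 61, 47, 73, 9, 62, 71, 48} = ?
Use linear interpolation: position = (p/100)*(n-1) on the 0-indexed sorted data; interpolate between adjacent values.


Sorted: 9, 11, 36, 44, 47, 48, 61, 62, 71, 73, 74
n = 11
Index = 40/100 * 10 = 4.0000
Lower = data[4] = 47, Upper = data[5] = 48
P40 = 47 + 0*(1) = 47.0000

P40 = 47.0000


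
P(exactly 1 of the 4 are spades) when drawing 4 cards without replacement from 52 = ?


Hypergeometric: P(X=1) = C(13,1)·C(39,3) / C(52,4)
= 13 × 9139 / 270725
= 118807/270725 = 0.4388

P = 0.4388


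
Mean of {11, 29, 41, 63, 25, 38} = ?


Sum = 11 + 29 + 41 + 63 + 25 + 38 = 207
n = 6
Mean = 207/6 = 34.5000

Mean = 34.5000


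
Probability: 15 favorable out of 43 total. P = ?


P = 15/43 = 0.3488

P = 0.3488


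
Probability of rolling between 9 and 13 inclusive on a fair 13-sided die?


Favorable outcomes (9 ≤ roll ≤ 13): 5
Total outcomes = 13
P = 5/13 = 0.3846

P = 0.3846


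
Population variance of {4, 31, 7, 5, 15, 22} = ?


Mean = 14.0000
Squared deviations: 100.0000, 289.0000, 49.0000, 81.0000, 1.0000, 64.0000
Sum = 584.0000
Variance = 584.0000/6 = 97.3333

Variance = 97.3333


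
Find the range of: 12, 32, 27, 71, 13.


Max = 71, Min = 12
Range = 71 - 12 = 59

Range = 59


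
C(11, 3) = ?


C(11,3) = 11!/(3! × 8!)
= 39916800/(6 × 40320)
= 165

C(11,3) = 165


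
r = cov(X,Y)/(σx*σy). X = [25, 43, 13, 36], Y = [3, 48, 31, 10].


Mean X = 29.2500, Mean Y = 23.0000
SD X = 11.366068, SD Y = 17.734148
Cov = 52.750000
r = 52.750000/(11.366068*17.734148) = 0.2617

r = 0.2617


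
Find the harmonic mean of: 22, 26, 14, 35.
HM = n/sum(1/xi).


Sum of reciprocals = 1/22 + 1/26 + 1/14 + 1/35 = 0.183916
HM = 4/0.183916 = 21.7490

HM = 21.7490


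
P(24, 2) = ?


P(24,2) = 24!/22!
= 620448401733239439360000/1124000727777607680000
= 552

P(24,2) = 552


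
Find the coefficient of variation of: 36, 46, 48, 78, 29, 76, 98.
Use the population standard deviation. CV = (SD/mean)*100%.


Mean = 58.7143
SD = 23.5719
CV = (23.5719/58.7143)*100 = 40.1467%

CV = 40.1467%


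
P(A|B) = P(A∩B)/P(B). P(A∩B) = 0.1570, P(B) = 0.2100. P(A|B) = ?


P(A|B) = 0.1570/0.2100 = 0.7476

P(A|B) = 0.7476


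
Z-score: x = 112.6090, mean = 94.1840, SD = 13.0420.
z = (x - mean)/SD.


z = (112.6090 - 94.1840)/13.0420
= 18.4250/13.0420
= 1.4127

z = 1.4127


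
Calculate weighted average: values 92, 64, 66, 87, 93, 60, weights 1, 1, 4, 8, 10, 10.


Numerator = 92*1 + 64*1 + 66*4 + 87*8 + 93*10 + 60*10 = 2646
Denominator = 1 + 1 + 4 + 8 + 10 + 10 = 34
WM = 2646/34 = 77.8235

WM = 77.8235


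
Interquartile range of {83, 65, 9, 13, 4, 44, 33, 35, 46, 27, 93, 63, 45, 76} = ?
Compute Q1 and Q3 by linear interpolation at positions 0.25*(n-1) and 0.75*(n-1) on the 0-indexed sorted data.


Sorted: 4, 9, 13, 27, 33, 35, 44, 45, 46, 63, 65, 76, 83, 93
Q1 (25th %ile) = 28.5000
Q3 (75th %ile) = 64.5000
IQR = 64.5000 - 28.5000 = 36.0000

IQR = 36.0000


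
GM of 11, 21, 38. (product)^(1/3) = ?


Product = 11 × 21 × 38 = 8778
GM = 8778^(1/3) = 20.6284

GM = 20.6284


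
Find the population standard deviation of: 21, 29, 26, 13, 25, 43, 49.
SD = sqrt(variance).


Mean = 29.4286
Variance = 134.2449
SD = sqrt(134.2449) = 11.5864

SD = 11.5864


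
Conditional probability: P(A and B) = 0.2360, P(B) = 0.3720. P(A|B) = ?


P(A|B) = 0.2360/0.3720 = 0.6344

P(A|B) = 0.6344


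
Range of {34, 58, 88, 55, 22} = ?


Max = 88, Min = 22
Range = 88 - 22 = 66

Range = 66


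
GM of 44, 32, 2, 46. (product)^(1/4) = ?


Product = 44 × 32 × 2 × 46 = 129536
GM = 129536^(1/4) = 18.9713

GM = 18.9713


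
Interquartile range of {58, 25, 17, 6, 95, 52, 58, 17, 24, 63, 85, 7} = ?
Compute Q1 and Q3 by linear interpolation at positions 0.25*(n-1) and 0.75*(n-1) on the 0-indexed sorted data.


Sorted: 6, 7, 17, 17, 24, 25, 52, 58, 58, 63, 85, 95
Q1 (25th %ile) = 17.0000
Q3 (75th %ile) = 59.2500
IQR = 59.2500 - 17.0000 = 42.2500

IQR = 42.2500


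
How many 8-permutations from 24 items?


P(24,8) = 24!/16!
= 620448401733239439360000/20922789888000
= 29654190720

P(24,8) = 29654190720


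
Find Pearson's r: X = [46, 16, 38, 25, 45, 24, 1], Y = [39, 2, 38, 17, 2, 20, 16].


Mean X = 27.8571, Mean Y = 19.1429
SD X = 15.169787, SD Y = 13.901989
Cov = 78.306122
r = 78.306122/(15.169787*13.901989) = 0.3713

r = 0.3713


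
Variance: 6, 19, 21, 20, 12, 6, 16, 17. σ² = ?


Mean = 14.6250
Squared deviations: 74.3906, 19.1406, 40.6406, 28.8906, 6.8906, 74.3906, 1.8906, 5.6406
Sum = 251.8750
Variance = 251.8750/8 = 31.4844

Variance = 31.4844


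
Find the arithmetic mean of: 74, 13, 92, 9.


Sum = 74 + 13 + 92 + 9 = 188
n = 4
Mean = 188/4 = 47.0000

Mean = 47.0000


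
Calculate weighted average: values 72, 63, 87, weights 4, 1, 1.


Numerator = 72*4 + 63*1 + 87*1 = 438
Denominator = 4 + 1 + 1 = 6
WM = 438/6 = 73.0000

WM = 73.0000


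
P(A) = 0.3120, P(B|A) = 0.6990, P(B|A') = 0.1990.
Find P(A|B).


P(B) = P(B|A)*P(A) + P(B|A')*P(A')
= 0.6990*0.3120 + 0.1990*0.6880
= 0.218088 + 0.136912 = 0.355000
P(A|B) = 0.218088/0.355000 = 0.6143

P(A|B) = 0.6143


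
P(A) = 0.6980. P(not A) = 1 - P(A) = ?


P(not A) = 1 - 0.6980 = 0.3020

P(not A) = 0.3020


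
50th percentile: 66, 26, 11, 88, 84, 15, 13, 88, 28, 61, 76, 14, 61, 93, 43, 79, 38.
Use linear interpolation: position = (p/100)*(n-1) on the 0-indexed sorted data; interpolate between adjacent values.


Sorted: 11, 13, 14, 15, 26, 28, 38, 43, 61, 61, 66, 76, 79, 84, 88, 88, 93
n = 17
Index = 50/100 * 16 = 8.0000
Lower = data[8] = 61, Upper = data[9] = 61
P50 = 61 + 0*(0) = 61.0000

P50 = 61.0000


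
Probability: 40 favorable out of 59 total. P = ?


P = 40/59 = 0.6780

P = 0.6780


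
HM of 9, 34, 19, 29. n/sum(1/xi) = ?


Sum of reciprocals = 1/9 + 1/34 + 1/19 + 1/29 = 0.227637
HM = 4/0.227637 = 17.5718

HM = 17.5718


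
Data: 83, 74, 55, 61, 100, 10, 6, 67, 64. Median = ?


Sorted: 6, 10, 55, 61, 64, 67, 74, 83, 100
n = 9 (odd)
Middle value = 64

Median = 64


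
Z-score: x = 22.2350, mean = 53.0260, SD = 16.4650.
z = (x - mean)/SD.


z = (22.2350 - 53.0260)/16.4650
= -30.7910/16.4650
= -1.8701

z = -1.8701


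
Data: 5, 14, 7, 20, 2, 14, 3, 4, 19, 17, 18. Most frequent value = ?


Frequencies: 2:1, 3:1, 4:1, 5:1, 7:1, 14:2, 17:1, 18:1, 19:1, 20:1
Max frequency = 2
Mode = 14

Mode = 14


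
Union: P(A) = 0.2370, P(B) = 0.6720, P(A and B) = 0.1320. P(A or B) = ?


P(A∪B) = 0.2370 + 0.6720 - 0.1320
= 0.9090 - 0.1320
= 0.7770

P(A∪B) = 0.7770


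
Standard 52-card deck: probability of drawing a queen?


4 queens in 52 cards
P = 4/52 = 0.0769

P = 0.0769


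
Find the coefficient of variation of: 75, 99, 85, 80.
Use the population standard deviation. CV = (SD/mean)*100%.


Mean = 84.7500
SD = 8.9547
CV = (8.9547/84.7500)*100 = 10.5661%

CV = 10.5661%


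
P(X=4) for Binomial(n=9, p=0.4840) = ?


C(9,4) = 126
p^4 = 0.054876
(1-p)^5 = 0.036580
P = 126 * 0.054876 * 0.036580 = 0.2529

P(X=4) = 0.2529


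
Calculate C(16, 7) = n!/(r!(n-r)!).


C(16,7) = 16!/(7! × 9!)
= 20922789888000/(5040 × 362880)
= 11440

C(16,7) = 11440


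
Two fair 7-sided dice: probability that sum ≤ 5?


Total outcomes = 7×7 = 49
Favorable (sum ≤ 5): 10
P = 10/49 = 0.2041

P = 0.2041


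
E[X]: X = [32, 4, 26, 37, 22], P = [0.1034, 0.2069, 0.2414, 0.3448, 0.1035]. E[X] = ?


E[X] = 32*0.1034 + 4*0.2069 + 26*0.2414 + 37*0.3448 + 22*0.1035
= 3.3088 + 0.8276 + 6.2764 + 12.7576 + 2.2770
= 25.4474

E[X] = 25.4474


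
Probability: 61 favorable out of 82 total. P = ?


P = 61/82 = 0.7439

P = 0.7439


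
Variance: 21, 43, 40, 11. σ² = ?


Mean = 28.7500
Squared deviations: 60.0625, 203.0625, 126.5625, 315.0625
Sum = 704.7500
Variance = 704.7500/4 = 176.1875

Variance = 176.1875


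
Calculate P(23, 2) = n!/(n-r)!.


P(23,2) = 23!/21!
= 25852016738884976640000/51090942171709440000
= 506

P(23,2) = 506


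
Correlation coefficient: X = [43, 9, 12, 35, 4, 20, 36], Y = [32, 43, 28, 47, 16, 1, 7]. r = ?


Mean X = 22.7143, Mean Y = 24.8571
SD X = 14.139249, SD Y = 16.243052
Cov = 18.244898
r = 18.244898/(14.139249*16.243052) = 0.0794

r = 0.0794


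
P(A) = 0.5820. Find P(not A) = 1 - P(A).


P(not A) = 1 - 0.5820 = 0.4180

P(not A) = 0.4180


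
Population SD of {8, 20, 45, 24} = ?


Mean = 24.2500
Variance = 178.1875
SD = sqrt(178.1875) = 13.3487

SD = 13.3487


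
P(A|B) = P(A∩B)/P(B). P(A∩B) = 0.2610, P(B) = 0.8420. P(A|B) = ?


P(A|B) = 0.2610/0.8420 = 0.3100

P(A|B) = 0.3100


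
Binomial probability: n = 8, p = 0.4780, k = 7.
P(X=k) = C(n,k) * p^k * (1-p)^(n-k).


C(8,7) = 8
p^7 = 0.005702
(1-p)^1 = 0.522000
P = 8 * 0.005702 * 0.522000 = 0.0238

P(X=7) = 0.0238


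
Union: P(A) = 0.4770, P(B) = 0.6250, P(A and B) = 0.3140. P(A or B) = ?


P(A∪B) = 0.4770 + 0.6250 - 0.3140
= 1.1020 - 0.3140
= 0.7880

P(A∪B) = 0.7880


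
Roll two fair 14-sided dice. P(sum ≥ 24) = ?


Total outcomes = 14×14 = 196
Favorable (sum ≥ 24): 15
P = 15/196 = 0.0765

P = 0.0765


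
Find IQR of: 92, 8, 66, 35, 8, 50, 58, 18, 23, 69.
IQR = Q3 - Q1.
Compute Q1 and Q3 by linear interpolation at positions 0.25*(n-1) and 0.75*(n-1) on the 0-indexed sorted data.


Sorted: 8, 8, 18, 23, 35, 50, 58, 66, 69, 92
Q1 (25th %ile) = 19.2500
Q3 (75th %ile) = 64.0000
IQR = 64.0000 - 19.2500 = 44.7500

IQR = 44.7500


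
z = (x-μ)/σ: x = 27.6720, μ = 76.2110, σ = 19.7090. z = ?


z = (27.6720 - 76.2110)/19.7090
= -48.5390/19.7090
= -2.4628

z = -2.4628


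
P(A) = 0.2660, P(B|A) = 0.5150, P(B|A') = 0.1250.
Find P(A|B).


P(B) = P(B|A)*P(A) + P(B|A')*P(A')
= 0.5150*0.2660 + 0.1250*0.7340
= 0.136990 + 0.091750 = 0.228740
P(A|B) = 0.136990/0.228740 = 0.5989

P(A|B) = 0.5989


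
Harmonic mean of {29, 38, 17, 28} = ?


Sum of reciprocals = 1/29 + 1/38 + 1/17 + 1/28 = 0.155336
HM = 4/0.155336 = 25.7506

HM = 25.7506


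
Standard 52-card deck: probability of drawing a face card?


12 face cards in 52 cards
P = 12/52 = 0.2308

P = 0.2308


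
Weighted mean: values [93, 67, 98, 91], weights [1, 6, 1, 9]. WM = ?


Numerator = 93*1 + 67*6 + 98*1 + 91*9 = 1412
Denominator = 1 + 6 + 1 + 9 = 17
WM = 1412/17 = 83.0588

WM = 83.0588


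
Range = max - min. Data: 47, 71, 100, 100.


Max = 100, Min = 47
Range = 100 - 47 = 53

Range = 53


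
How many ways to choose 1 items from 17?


C(17,1) = 17!/(1! × 16!)
= 355687428096000/(1 × 20922789888000)
= 17

C(17,1) = 17


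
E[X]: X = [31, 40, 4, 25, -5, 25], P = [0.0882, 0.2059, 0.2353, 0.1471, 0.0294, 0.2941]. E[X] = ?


E[X] = 31*0.0882 + 40*0.2059 + 4*0.2353 + 25*0.1471 - 5*0.0294 + 25*0.2941
= 2.7342 + 8.2360 + 0.9412 + 3.6775 - 0.1470 + 7.3525
= 22.7944

E[X] = 22.7944


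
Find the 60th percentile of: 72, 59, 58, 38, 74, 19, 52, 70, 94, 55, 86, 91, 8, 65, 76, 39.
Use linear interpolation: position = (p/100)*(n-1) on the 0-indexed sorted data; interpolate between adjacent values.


Sorted: 8, 19, 38, 39, 52, 55, 58, 59, 65, 70, 72, 74, 76, 86, 91, 94
n = 16
Index = 60/100 * 15 = 9.0000
Lower = data[9] = 70, Upper = data[10] = 72
P60 = 70 + 0*(2) = 70.0000

P60 = 70.0000


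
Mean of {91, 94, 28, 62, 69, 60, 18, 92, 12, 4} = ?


Sum = 91 + 94 + 28 + 62 + 69 + 60 + 18 + 92 + 12 + 4 = 530
n = 10
Mean = 530/10 = 53.0000

Mean = 53.0000


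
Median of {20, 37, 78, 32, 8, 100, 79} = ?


Sorted: 8, 20, 32, 37, 78, 79, 100
n = 7 (odd)
Middle value = 37

Median = 37


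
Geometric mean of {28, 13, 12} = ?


Product = 28 × 13 × 12 = 4368
GM = 4368^(1/3) = 16.3466

GM = 16.3466


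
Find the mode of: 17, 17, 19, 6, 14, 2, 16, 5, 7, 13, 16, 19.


Frequencies: 2:1, 5:1, 6:1, 7:1, 13:1, 14:1, 16:2, 17:2, 19:2
Max frequency = 2
Mode = 16, 17, 19

Mode = 16, 17, 19


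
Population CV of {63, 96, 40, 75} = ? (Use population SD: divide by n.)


Mean = 68.5000
SD = 20.2546
CV = (20.2546/68.5000)*100 = 29.5688%

CV = 29.5688%


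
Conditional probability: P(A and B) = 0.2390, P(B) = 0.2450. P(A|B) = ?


P(A|B) = 0.2390/0.2450 = 0.9755

P(A|B) = 0.9755


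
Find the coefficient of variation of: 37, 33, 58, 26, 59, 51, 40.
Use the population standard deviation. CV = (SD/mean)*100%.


Mean = 43.4286
SD = 11.8184
CV = (11.8184/43.4286)*100 = 27.2133%

CV = 27.2133%


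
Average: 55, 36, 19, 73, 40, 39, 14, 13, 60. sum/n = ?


Sum = 55 + 36 + 19 + 73 + 40 + 39 + 14 + 13 + 60 = 349
n = 9
Mean = 349/9 = 38.7778

Mean = 38.7778


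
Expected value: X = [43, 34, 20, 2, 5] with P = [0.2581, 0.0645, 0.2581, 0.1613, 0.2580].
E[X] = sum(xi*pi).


E[X] = 43*0.2581 + 34*0.0645 + 20*0.2581 + 2*0.1613 + 5*0.2580
= 11.0983 + 2.1930 + 5.1620 + 0.3226 + 1.2900
= 20.0659

E[X] = 20.0659


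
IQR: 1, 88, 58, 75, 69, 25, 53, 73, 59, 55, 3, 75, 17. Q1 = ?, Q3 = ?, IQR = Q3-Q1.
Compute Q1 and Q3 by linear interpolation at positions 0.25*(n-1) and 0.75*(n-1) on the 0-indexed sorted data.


Sorted: 1, 3, 17, 25, 53, 55, 58, 59, 69, 73, 75, 75, 88
Q1 (25th %ile) = 25.0000
Q3 (75th %ile) = 73.0000
IQR = 73.0000 - 25.0000 = 48.0000

IQR = 48.0000


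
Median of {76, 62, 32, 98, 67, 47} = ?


Sorted: 32, 47, 62, 67, 76, 98
n = 6 (even)
Middle values: 62 and 67
Median = (62+67)/2 = 64.5000

Median = 64.5000


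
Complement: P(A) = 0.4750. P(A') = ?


P(not A) = 1 - 0.4750 = 0.5250

P(not A) = 0.5250


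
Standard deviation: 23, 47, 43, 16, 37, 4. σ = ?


Mean = 28.3333
Variance = 235.2222
SD = sqrt(235.2222) = 15.3370

SD = 15.3370


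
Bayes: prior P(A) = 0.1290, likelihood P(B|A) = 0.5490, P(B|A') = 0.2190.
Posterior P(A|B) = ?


P(B) = P(B|A)*P(A) + P(B|A')*P(A')
= 0.5490*0.1290 + 0.2190*0.8710
= 0.070821 + 0.190749 = 0.261570
P(A|B) = 0.070821/0.261570 = 0.2708

P(A|B) = 0.2708


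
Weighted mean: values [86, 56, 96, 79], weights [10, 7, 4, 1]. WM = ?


Numerator = 86*10 + 56*7 + 96*4 + 79*1 = 1715
Denominator = 10 + 7 + 4 + 1 = 22
WM = 1715/22 = 77.9545

WM = 77.9545


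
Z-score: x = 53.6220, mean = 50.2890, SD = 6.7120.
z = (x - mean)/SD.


z = (53.6220 - 50.2890)/6.7120
= 3.3330/6.7120
= 0.4966

z = 0.4966


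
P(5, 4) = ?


P(5,4) = 5!/1!
= 120/1
= 120

P(5,4) = 120


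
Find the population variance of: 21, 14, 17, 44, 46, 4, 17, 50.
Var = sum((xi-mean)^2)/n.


Mean = 26.6250
Squared deviations: 31.6406, 159.3906, 92.6406, 301.8906, 375.3906, 511.8906, 92.6406, 546.3906
Sum = 2111.8750
Variance = 2111.8750/8 = 263.9844

Variance = 263.9844


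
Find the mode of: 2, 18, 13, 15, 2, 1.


Frequencies: 1:1, 2:2, 13:1, 15:1, 18:1
Max frequency = 2
Mode = 2

Mode = 2


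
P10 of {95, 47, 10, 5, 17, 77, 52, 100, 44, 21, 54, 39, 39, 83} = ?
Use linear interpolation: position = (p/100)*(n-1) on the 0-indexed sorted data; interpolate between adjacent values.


Sorted: 5, 10, 17, 21, 39, 39, 44, 47, 52, 54, 77, 83, 95, 100
n = 14
Index = 10/100 * 13 = 1.3000
Lower = data[1] = 10, Upper = data[2] = 17
P10 = 10 + 0.3000*(7) = 12.1000

P10 = 12.1000


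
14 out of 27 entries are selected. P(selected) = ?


P = 14/27 = 0.5185

P = 0.5185


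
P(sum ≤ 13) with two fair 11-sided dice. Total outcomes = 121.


Total outcomes = 11×11 = 121
Favorable (sum ≤ 13): 76
P = 76/121 = 0.6281

P = 0.6281


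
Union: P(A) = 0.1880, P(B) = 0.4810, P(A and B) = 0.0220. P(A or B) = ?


P(A∪B) = 0.1880 + 0.4810 - 0.0220
= 0.6690 - 0.0220
= 0.6470

P(A∪B) = 0.6470


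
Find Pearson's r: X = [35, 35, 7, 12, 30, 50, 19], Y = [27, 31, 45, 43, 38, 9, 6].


Mean X = 26.8571, Mean Y = 28.4286
SD X = 13.912262, SD Y = 14.480106
Cov = -111.367347
r = -111.367347/(13.912262*14.480106) = -0.5528

r = -0.5528


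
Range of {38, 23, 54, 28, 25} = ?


Max = 54, Min = 23
Range = 54 - 23 = 31

Range = 31


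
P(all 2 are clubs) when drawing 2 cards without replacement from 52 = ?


P(all clubs) = (13/52) × (12/51)
= 0.0588

P = 0.0588


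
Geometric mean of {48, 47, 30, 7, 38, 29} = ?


Product = 48 × 47 × 30 × 7 × 38 × 29 = 522083520
GM = 522083520^(1/6) = 28.3764

GM = 28.3764


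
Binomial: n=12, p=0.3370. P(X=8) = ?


C(12,8) = 495
p^8 = 0.000166
(1-p)^4 = 0.193221
P = 495 * 0.000166 * 0.193221 = 0.0159

P(X=8) = 0.0159


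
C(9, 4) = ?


C(9,4) = 9!/(4! × 5!)
= 362880/(24 × 120)
= 126

C(9,4) = 126


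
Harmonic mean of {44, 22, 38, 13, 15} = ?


Sum of reciprocals = 1/44 + 1/22 + 1/38 + 1/13 + 1/15 = 0.238087
HM = 5/0.238087 = 21.0007

HM = 21.0007


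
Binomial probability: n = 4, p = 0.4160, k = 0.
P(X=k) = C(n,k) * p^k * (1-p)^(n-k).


C(4,0) = 1
p^0 = 1.000000
(1-p)^4 = 0.116319
P = 1 * 1.000000 * 0.116319 = 0.1163

P(X=0) = 0.1163


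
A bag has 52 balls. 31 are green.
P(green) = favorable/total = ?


P = 31/52 = 0.5962

P = 0.5962


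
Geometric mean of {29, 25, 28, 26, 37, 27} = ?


Product = 29 × 25 × 28 × 26 × 37 × 27 = 527272200
GM = 527272200^(1/6) = 28.4232

GM = 28.4232


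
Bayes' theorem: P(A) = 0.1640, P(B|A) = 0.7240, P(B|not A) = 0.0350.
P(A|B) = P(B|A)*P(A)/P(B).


P(B) = P(B|A)*P(A) + P(B|A')*P(A')
= 0.7240*0.1640 + 0.0350*0.8360
= 0.118736 + 0.029260 = 0.147996
P(A|B) = 0.118736/0.147996 = 0.8023

P(A|B) = 0.8023


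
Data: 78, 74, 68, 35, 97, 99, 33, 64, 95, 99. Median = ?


Sorted: 33, 35, 64, 68, 74, 78, 95, 97, 99, 99
n = 10 (even)
Middle values: 74 and 78
Median = (74+78)/2 = 76.0000

Median = 76.0000


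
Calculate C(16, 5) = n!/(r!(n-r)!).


C(16,5) = 16!/(5! × 11!)
= 20922789888000/(120 × 39916800)
= 4368

C(16,5) = 4368


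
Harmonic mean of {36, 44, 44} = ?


Sum of reciprocals = 1/36 + 1/44 + 1/44 = 0.073232
HM = 3/0.073232 = 40.9655

HM = 40.9655


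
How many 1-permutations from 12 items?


P(12,1) = 12!/11!
= 479001600/39916800
= 12

P(12,1) = 12


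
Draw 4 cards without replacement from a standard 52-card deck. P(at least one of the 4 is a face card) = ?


P(at least one) = 1 - P(none)
P(none) = (40/52) × (39/51) × (38/50) × (37/49) = 0.337575
P(at least one) = 1 - 0.337575 = 0.6624

P = 0.6624


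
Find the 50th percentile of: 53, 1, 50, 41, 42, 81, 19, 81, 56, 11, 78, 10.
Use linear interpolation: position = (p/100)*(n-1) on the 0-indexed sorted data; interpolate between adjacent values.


Sorted: 1, 10, 11, 19, 41, 42, 50, 53, 56, 78, 81, 81
n = 12
Index = 50/100 * 11 = 5.5000
Lower = data[5] = 42, Upper = data[6] = 50
P50 = 42 + 0.5000*(8) = 46.0000

P50 = 46.0000


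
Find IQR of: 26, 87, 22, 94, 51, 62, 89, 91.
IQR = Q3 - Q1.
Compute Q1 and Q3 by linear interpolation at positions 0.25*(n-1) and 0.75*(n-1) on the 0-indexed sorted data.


Sorted: 22, 26, 51, 62, 87, 89, 91, 94
Q1 (25th %ile) = 44.7500
Q3 (75th %ile) = 89.5000
IQR = 89.5000 - 44.7500 = 44.7500

IQR = 44.7500


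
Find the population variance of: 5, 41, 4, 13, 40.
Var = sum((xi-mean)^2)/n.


Mean = 20.6000
Squared deviations: 243.3600, 416.1600, 275.5600, 57.7600, 376.3600
Sum = 1369.2000
Variance = 1369.2000/5 = 273.8400

Variance = 273.8400


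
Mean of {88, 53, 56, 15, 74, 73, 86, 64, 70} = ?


Sum = 88 + 53 + 56 + 15 + 74 + 73 + 86 + 64 + 70 = 579
n = 9
Mean = 579/9 = 64.3333

Mean = 64.3333


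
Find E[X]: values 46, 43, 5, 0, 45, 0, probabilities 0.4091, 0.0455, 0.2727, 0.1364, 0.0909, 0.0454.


E[X] = 46*0.4091 + 43*0.0455 + 5*0.2727 + 0*0.1364 + 45*0.0909 + 0*0.0454
= 18.8186 + 1.9565 + 1.3635 + 0 + 4.0905 + 0
= 26.2291

E[X] = 26.2291


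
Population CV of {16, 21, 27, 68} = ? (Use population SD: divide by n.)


Mean = 33.0000
SD = 20.5791
CV = (20.5791/33.0000)*100 = 62.3610%

CV = 62.3610%


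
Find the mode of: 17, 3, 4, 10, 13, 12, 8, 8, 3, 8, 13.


Frequencies: 3:2, 4:1, 8:3, 10:1, 12:1, 13:2, 17:1
Max frequency = 3
Mode = 8

Mode = 8


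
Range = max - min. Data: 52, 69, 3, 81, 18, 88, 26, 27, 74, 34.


Max = 88, Min = 3
Range = 88 - 3 = 85

Range = 85


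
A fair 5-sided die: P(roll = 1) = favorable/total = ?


Favorable outcomes (roll = 1): 1
Total outcomes = 5
P = 1/5 = 0.2000

P = 0.2000


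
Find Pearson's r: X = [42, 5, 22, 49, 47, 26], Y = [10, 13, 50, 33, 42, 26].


Mean X = 31.8333, Mean Y = 29.0000
SD X = 15.699434, SD Y = 14.445299
Cov = 52.166667
r = 52.166667/(15.699434*14.445299) = 0.2300

r = 0.2300


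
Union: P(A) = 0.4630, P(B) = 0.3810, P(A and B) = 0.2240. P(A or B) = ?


P(A∪B) = 0.4630 + 0.3810 - 0.2240
= 0.8440 - 0.2240
= 0.6200

P(A∪B) = 0.6200


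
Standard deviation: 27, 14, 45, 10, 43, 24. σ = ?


Mean = 27.1667
Variance = 174.4722
SD = sqrt(174.4722) = 13.2088

SD = 13.2088


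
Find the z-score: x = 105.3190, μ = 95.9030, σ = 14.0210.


z = (105.3190 - 95.9030)/14.0210
= 9.4160/14.0210
= 0.6716

z = 0.6716


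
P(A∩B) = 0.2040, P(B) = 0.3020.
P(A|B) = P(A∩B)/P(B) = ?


P(A|B) = 0.2040/0.3020 = 0.6755

P(A|B) = 0.6755


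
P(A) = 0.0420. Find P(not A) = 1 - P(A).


P(not A) = 1 - 0.0420 = 0.9580

P(not A) = 0.9580


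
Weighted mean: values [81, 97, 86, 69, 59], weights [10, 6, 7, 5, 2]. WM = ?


Numerator = 81*10 + 97*6 + 86*7 + 69*5 + 59*2 = 2457
Denominator = 10 + 6 + 7 + 5 + 2 = 30
WM = 2457/30 = 81.9000

WM = 81.9000


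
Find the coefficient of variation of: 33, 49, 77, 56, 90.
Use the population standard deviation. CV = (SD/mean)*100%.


Mean = 61.0000
SD = 20.2485
CV = (20.2485/61.0000)*100 = 33.1942%

CV = 33.1942%


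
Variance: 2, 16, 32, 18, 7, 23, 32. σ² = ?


Mean = 18.5714
Squared deviations: 274.6122, 6.6122, 180.3265, 0.3265, 133.8980, 19.6122, 180.3265
Sum = 795.7143
Variance = 795.7143/7 = 113.6735

Variance = 113.6735


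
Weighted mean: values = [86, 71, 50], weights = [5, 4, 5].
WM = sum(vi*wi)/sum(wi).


Numerator = 86*5 + 71*4 + 50*5 = 964
Denominator = 5 + 4 + 5 = 14
WM = 964/14 = 68.8571

WM = 68.8571


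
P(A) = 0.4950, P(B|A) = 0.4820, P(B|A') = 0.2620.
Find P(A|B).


P(B) = P(B|A)*P(A) + P(B|A')*P(A')
= 0.4820*0.4950 + 0.2620*0.5050
= 0.238590 + 0.132310 = 0.370900
P(A|B) = 0.238590/0.370900 = 0.6433

P(A|B) = 0.6433


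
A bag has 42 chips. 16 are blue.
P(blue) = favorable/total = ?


P = 16/42 = 0.3810

P = 0.3810


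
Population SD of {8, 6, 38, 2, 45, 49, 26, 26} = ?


Mean = 25.0000
Variance = 290.7500
SD = sqrt(290.7500) = 17.0514

SD = 17.0514


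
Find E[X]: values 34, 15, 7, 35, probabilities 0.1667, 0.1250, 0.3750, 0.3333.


E[X] = 34*0.1667 + 15*0.1250 + 7*0.3750 + 35*0.3333
= 5.6678 + 1.8750 + 2.6250 + 11.6655
= 21.8333

E[X] = 21.8333


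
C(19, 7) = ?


C(19,7) = 19!/(7! × 12!)
= 121645100408832000/(5040 × 479001600)
= 50388

C(19,7) = 50388


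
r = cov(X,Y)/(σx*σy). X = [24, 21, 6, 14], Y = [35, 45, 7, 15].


Mean X = 16.2500, Mean Y = 25.5000
SD X = 6.941722, SD Y = 15.190458
Cov = 94.875000
r = 94.875000/(6.941722*15.190458) = 0.8997

r = 0.8997


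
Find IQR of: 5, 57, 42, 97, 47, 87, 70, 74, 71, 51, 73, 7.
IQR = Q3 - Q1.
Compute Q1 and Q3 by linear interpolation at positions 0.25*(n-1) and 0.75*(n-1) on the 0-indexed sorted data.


Sorted: 5, 7, 42, 47, 51, 57, 70, 71, 73, 74, 87, 97
Q1 (25th %ile) = 45.7500
Q3 (75th %ile) = 73.2500
IQR = 73.2500 - 45.7500 = 27.5000

IQR = 27.5000


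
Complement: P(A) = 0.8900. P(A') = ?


P(not A) = 1 - 0.8900 = 0.1100

P(not A) = 0.1100


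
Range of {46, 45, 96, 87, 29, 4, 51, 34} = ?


Max = 96, Min = 4
Range = 96 - 4 = 92

Range = 92


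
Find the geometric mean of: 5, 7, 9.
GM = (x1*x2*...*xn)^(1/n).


Product = 5 × 7 × 9 = 315
GM = 315^(1/3) = 6.8041

GM = 6.8041


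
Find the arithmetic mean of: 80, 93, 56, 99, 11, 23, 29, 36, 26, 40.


Sum = 80 + 93 + 56 + 99 + 11 + 23 + 29 + 36 + 26 + 40 = 493
n = 10
Mean = 493/10 = 49.3000

Mean = 49.3000


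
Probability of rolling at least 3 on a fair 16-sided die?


Favorable outcomes (roll ≥ 3): 14
Total outcomes = 16
P = 14/16 = 0.8750

P = 0.8750


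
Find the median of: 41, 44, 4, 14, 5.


Sorted: 4, 5, 14, 41, 44
n = 5 (odd)
Middle value = 14

Median = 14


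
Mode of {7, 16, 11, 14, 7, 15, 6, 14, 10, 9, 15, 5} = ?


Frequencies: 5:1, 6:1, 7:2, 9:1, 10:1, 11:1, 14:2, 15:2, 16:1
Max frequency = 2
Mode = 7, 14, 15

Mode = 7, 14, 15


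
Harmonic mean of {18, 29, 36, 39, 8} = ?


Sum of reciprocals = 1/18 + 1/29 + 1/36 + 1/39 + 1/8 = 0.268457
HM = 5/0.268457 = 18.6249

HM = 18.6249


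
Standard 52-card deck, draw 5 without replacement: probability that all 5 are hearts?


P(all hearts) = (13/52) × (12/51) × (11/50) × (10/49) × (9/48)
= 0.0005

P = 0.0005


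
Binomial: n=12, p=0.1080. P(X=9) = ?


C(12,9) = 220
p^9 = 1.999005e-09
(1-p)^3 = 0.709732
P = 220 * 1.999005e-09 * 0.709732 = 3.1213e-07

P(X=9) = 3.1213e-07


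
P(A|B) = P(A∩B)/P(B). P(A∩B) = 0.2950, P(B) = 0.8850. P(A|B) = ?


P(A|B) = 0.2950/0.8850 = 0.3333

P(A|B) = 0.3333


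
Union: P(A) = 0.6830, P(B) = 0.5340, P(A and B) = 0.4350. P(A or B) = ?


P(A∪B) = 0.6830 + 0.5340 - 0.4350
= 1.2170 - 0.4350
= 0.7820

P(A∪B) = 0.7820


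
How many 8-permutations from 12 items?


P(12,8) = 12!/4!
= 479001600/24
= 19958400

P(12,8) = 19958400


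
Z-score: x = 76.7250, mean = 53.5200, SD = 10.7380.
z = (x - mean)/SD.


z = (76.7250 - 53.5200)/10.7380
= 23.2050/10.7380
= 2.1610

z = 2.1610


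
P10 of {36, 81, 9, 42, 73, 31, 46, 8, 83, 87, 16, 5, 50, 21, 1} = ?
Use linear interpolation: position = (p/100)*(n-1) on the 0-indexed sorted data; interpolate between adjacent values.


Sorted: 1, 5, 8, 9, 16, 21, 31, 36, 42, 46, 50, 73, 81, 83, 87
n = 15
Index = 10/100 * 14 = 1.4000
Lower = data[1] = 5, Upper = data[2] = 8
P10 = 5 + 0.4000*(3) = 6.2000

P10 = 6.2000


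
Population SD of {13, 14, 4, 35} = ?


Mean = 16.5000
Variance = 129.2500
SD = sqrt(129.2500) = 11.3688

SD = 11.3688


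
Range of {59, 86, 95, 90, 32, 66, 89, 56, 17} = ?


Max = 95, Min = 17
Range = 95 - 17 = 78

Range = 78


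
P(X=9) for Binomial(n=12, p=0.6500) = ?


C(12,9) = 220
p^9 = 0.020712
(1-p)^3 = 0.042875
P = 220 * 0.020712 * 0.042875 = 0.1954

P(X=9) = 0.1954


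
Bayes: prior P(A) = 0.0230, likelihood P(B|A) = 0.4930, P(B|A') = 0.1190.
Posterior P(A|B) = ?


P(B) = P(B|A)*P(A) + P(B|A')*P(A')
= 0.4930*0.0230 + 0.1190*0.9770
= 0.011339 + 0.116263 = 0.127602
P(A|B) = 0.011339/0.127602 = 0.0889

P(A|B) = 0.0889


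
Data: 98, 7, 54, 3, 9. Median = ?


Sorted: 3, 7, 9, 54, 98
n = 5 (odd)
Middle value = 9

Median = 9


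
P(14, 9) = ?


P(14,9) = 14!/5!
= 87178291200/120
= 726485760

P(14,9) = 726485760


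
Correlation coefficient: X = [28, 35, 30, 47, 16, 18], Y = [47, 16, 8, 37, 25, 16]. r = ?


Mean X = 29.0000, Mean Y = 24.8333
SD X = 10.424331, SD Y = 13.409159
Cov = 37.000000
r = 37.000000/(10.424331*13.409159) = 0.2647

r = 0.2647


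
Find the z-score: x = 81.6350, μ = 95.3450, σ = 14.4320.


z = (81.6350 - 95.3450)/14.4320
= -13.7100/14.4320
= -0.9500

z = -0.9500


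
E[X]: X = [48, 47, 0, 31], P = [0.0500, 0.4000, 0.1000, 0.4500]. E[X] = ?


E[X] = 48*0.0500 + 47*0.4000 + 0*0.1000 + 31*0.4500
= 2.4000 + 18.8000 + 0 + 13.9500
= 35.1500

E[X] = 35.1500


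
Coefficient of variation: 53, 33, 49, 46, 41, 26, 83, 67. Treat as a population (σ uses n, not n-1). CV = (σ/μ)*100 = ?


Mean = 49.7500
SD = 17.1373
CV = (17.1373/49.7500)*100 = 34.4469%

CV = 34.4469%


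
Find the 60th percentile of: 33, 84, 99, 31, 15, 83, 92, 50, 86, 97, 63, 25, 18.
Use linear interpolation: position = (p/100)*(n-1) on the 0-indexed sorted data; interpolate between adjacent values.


Sorted: 15, 18, 25, 31, 33, 50, 63, 83, 84, 86, 92, 97, 99
n = 13
Index = 60/100 * 12 = 7.2000
Lower = data[7] = 83, Upper = data[8] = 84
P60 = 83 + 0.2000*(1) = 83.2000

P60 = 83.2000


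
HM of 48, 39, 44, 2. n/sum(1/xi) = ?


Sum of reciprocals = 1/48 + 1/39 + 1/44 + 1/2 = 0.569202
HM = 4/0.569202 = 7.0274

HM = 7.0274


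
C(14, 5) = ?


C(14,5) = 14!/(5! × 9!)
= 87178291200/(120 × 362880)
= 2002

C(14,5) = 2002


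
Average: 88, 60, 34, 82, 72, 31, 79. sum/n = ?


Sum = 88 + 60 + 34 + 82 + 72 + 31 + 79 = 446
n = 7
Mean = 446/7 = 63.7143

Mean = 63.7143


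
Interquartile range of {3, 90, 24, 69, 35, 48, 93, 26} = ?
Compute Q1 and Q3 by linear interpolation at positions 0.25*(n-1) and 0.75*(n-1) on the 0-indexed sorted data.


Sorted: 3, 24, 26, 35, 48, 69, 90, 93
Q1 (25th %ile) = 25.5000
Q3 (75th %ile) = 74.2500
IQR = 74.2500 - 25.5000 = 48.7500

IQR = 48.7500


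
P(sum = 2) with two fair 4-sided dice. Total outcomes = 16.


Total outcomes = 4×4 = 16
Favorable (sum = 2): 1
P = 1/16 = 0.0625

P = 0.0625


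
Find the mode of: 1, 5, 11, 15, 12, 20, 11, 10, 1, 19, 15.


Frequencies: 1:2, 5:1, 10:1, 11:2, 12:1, 15:2, 19:1, 20:1
Max frequency = 2
Mode = 1, 11, 15

Mode = 1, 11, 15


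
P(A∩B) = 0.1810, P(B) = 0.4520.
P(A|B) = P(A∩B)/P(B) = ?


P(A|B) = 0.1810/0.4520 = 0.4004

P(A|B) = 0.4004


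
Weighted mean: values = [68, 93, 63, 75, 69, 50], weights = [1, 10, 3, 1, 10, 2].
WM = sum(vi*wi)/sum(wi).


Numerator = 68*1 + 93*10 + 63*3 + 75*1 + 69*10 + 50*2 = 2052
Denominator = 1 + 10 + 3 + 1 + 10 + 2 = 27
WM = 2052/27 = 76.0000

WM = 76.0000


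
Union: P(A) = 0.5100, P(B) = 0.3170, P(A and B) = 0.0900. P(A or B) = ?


P(A∪B) = 0.5100 + 0.3170 - 0.0900
= 0.8270 - 0.0900
= 0.7370

P(A∪B) = 0.7370


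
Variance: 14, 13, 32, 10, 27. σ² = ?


Mean = 19.2000
Squared deviations: 27.0400, 38.4400, 163.8400, 84.6400, 60.8400
Sum = 374.8000
Variance = 374.8000/5 = 74.9600

Variance = 74.9600


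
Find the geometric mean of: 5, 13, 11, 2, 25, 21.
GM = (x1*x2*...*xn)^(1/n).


Product = 5 × 13 × 11 × 2 × 25 × 21 = 750750
GM = 750750^(1/6) = 9.5334

GM = 9.5334


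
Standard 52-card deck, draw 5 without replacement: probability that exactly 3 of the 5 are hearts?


Hypergeometric: P(X=3) = C(13,3)·C(39,2) / C(52,5)
= 286 × 741 / 2598960
= 211926/2598960 = 0.0815

P = 0.0815


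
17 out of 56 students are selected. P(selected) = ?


P = 17/56 = 0.3036

P = 0.3036


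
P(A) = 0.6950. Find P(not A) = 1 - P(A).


P(not A) = 1 - 0.6950 = 0.3050

P(not A) = 0.3050


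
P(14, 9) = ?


P(14,9) = 14!/5!
= 87178291200/120
= 726485760

P(14,9) = 726485760


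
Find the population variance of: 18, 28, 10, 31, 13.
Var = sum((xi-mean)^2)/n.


Mean = 20.0000
Squared deviations: 4.0000, 64.0000, 100.0000, 121.0000, 49.0000
Sum = 338.0000
Variance = 338.0000/5 = 67.6000

Variance = 67.6000


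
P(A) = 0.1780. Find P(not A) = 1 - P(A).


P(not A) = 1 - 0.1780 = 0.8220

P(not A) = 0.8220


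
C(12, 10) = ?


C(12,10) = 12!/(10! × 2!)
= 479001600/(3628800 × 2)
= 66

C(12,10) = 66


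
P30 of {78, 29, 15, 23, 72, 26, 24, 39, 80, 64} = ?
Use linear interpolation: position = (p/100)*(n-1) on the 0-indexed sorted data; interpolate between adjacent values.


Sorted: 15, 23, 24, 26, 29, 39, 64, 72, 78, 80
n = 10
Index = 30/100 * 9 = 2.7000
Lower = data[2] = 24, Upper = data[3] = 26
P30 = 24 + 0.7000*(2) = 25.4000

P30 = 25.4000


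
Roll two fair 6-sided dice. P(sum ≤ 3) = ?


Total outcomes = 6×6 = 36
Favorable (sum ≤ 3): 3
P = 3/36 = 0.0833

P = 0.0833


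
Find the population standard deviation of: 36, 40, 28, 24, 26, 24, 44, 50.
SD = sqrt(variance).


Mean = 34.0000
Variance = 87.0000
SD = sqrt(87.0000) = 9.3274

SD = 9.3274


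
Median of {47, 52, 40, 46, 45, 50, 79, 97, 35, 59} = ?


Sorted: 35, 40, 45, 46, 47, 50, 52, 59, 79, 97
n = 10 (even)
Middle values: 47 and 50
Median = (47+50)/2 = 48.5000

Median = 48.5000


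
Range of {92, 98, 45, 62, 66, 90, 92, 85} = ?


Max = 98, Min = 45
Range = 98 - 45 = 53

Range = 53


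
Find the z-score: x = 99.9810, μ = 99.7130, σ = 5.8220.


z = (99.9810 - 99.7130)/5.8220
= 0.2680/5.8220
= 0.0460

z = 0.0460


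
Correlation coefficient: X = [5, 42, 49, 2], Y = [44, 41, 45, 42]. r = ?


Mean X = 24.5000, Mean Y = 43.0000
SD X = 21.171915, SD Y = 1.581139
Cov = 4.250000
r = 4.250000/(21.171915*1.581139) = 0.1270

r = 0.1270


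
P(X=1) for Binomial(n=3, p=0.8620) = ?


C(3,1) = 3
p^1 = 0.862000
(1-p)^2 = 0.019044
P = 3 * 0.862000 * 0.019044 = 0.0492

P(X=1) = 0.0492


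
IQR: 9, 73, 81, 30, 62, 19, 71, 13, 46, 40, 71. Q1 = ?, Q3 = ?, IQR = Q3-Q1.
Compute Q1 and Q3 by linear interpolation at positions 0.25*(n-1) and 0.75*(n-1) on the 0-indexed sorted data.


Sorted: 9, 13, 19, 30, 40, 46, 62, 71, 71, 73, 81
Q1 (25th %ile) = 24.5000
Q3 (75th %ile) = 71.0000
IQR = 71.0000 - 24.5000 = 46.5000

IQR = 46.5000


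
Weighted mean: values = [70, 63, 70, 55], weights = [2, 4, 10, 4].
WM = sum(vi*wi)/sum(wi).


Numerator = 70*2 + 63*4 + 70*10 + 55*4 = 1312
Denominator = 2 + 4 + 10 + 4 = 20
WM = 1312/20 = 65.6000

WM = 65.6000


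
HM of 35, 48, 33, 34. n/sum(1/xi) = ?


Sum of reciprocals = 1/35 + 1/48 + 1/33 + 1/34 = 0.109120
HM = 4/0.109120 = 36.6570

HM = 36.6570


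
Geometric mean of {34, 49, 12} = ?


Product = 34 × 49 × 12 = 19992
GM = 19992^(1/3) = 27.1406

GM = 27.1406


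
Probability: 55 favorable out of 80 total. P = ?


P = 55/80 = 0.6875

P = 0.6875


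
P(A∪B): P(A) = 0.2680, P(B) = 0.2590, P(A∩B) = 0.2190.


P(A∪B) = 0.2680 + 0.2590 - 0.2190
= 0.5270 - 0.2190
= 0.3080

P(A∪B) = 0.3080


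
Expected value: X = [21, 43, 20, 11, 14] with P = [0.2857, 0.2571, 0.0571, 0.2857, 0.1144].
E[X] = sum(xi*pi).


E[X] = 21*0.2857 + 43*0.2571 + 20*0.0571 + 11*0.2857 + 14*0.1144
= 5.9997 + 11.0553 + 1.1420 + 3.1427 + 1.6016
= 22.9413

E[X] = 22.9413


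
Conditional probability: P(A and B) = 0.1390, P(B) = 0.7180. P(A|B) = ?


P(A|B) = 0.1390/0.7180 = 0.1936

P(A|B) = 0.1936


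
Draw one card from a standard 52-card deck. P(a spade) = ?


13 spades in 52 cards
P = 13/52 = 0.2500

P = 0.2500


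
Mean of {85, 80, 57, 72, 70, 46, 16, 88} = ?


Sum = 85 + 80 + 57 + 72 + 70 + 46 + 16 + 88 = 514
n = 8
Mean = 514/8 = 64.2500

Mean = 64.2500


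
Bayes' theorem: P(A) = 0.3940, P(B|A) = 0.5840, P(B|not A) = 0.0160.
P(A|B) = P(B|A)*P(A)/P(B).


P(B) = P(B|A)*P(A) + P(B|A')*P(A')
= 0.5840*0.3940 + 0.0160*0.6060
= 0.230096 + 0.009696 = 0.239792
P(A|B) = 0.230096/0.239792 = 0.9596

P(A|B) = 0.9596


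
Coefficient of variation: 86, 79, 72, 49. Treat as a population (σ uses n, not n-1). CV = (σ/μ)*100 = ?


Mean = 71.5000
SD = 13.9014
CV = (13.9014/71.5000)*100 = 19.4426%

CV = 19.4426%


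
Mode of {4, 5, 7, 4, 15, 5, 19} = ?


Frequencies: 4:2, 5:2, 7:1, 15:1, 19:1
Max frequency = 2
Mode = 4, 5

Mode = 4, 5


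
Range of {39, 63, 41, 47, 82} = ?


Max = 82, Min = 39
Range = 82 - 39 = 43

Range = 43
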